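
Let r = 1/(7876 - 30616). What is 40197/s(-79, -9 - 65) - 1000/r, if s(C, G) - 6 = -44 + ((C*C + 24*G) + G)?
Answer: 32995753399/1451 ≈ 2.2740e+7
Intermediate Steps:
r = -1/22740 (r = 1/(-22740) = -1/22740 ≈ -4.3975e-5)
s(C, G) = -38 + C² + 25*G (s(C, G) = 6 + (-44 + ((C*C + 24*G) + G)) = 6 + (-44 + ((C² + 24*G) + G)) = 6 + (-44 + (C² + 25*G)) = 6 + (-44 + C² + 25*G) = -38 + C² + 25*G)
40197/s(-79, -9 - 65) - 1000/r = 40197/(-38 + (-79)² + 25*(-9 - 65)) - 1000/(-1/22740) = 40197/(-38 + 6241 + 25*(-74)) - 1000*(-22740) = 40197/(-38 + 6241 - 1850) + 22740000 = 40197/4353 + 22740000 = 40197*(1/4353) + 22740000 = 13399/1451 + 22740000 = 32995753399/1451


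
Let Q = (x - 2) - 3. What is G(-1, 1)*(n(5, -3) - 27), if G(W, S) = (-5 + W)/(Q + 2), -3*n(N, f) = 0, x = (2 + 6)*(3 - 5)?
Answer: -162/19 ≈ -8.5263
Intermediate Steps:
x = -16 (x = 8*(-2) = -16)
n(N, f) = 0 (n(N, f) = -⅓*0 = 0)
Q = -21 (Q = (-16 - 2) - 3 = -18 - 3 = -21)
G(W, S) = 5/19 - W/19 (G(W, S) = (-5 + W)/(-21 + 2) = (-5 + W)/(-19) = (-5 + W)*(-1/19) = 5/19 - W/19)
G(-1, 1)*(n(5, -3) - 27) = (5/19 - 1/19*(-1))*(0 - 27) = (5/19 + 1/19)*(-27) = (6/19)*(-27) = -162/19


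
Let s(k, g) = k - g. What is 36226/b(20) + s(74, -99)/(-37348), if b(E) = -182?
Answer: -676500067/3398668 ≈ -199.05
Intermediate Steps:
36226/b(20) + s(74, -99)/(-37348) = 36226/(-182) + (74 - 1*(-99))/(-37348) = 36226*(-1/182) + (74 + 99)*(-1/37348) = -18113/91 + 173*(-1/37348) = -18113/91 - 173/37348 = -676500067/3398668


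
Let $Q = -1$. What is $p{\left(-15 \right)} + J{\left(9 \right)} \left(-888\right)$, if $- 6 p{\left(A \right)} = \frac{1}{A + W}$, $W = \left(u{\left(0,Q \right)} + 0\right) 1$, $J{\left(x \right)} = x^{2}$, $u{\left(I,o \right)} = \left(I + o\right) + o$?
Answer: $- \frac{7336655}{102} \approx -71928.0$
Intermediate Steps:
$u{\left(I,o \right)} = I + 2 o$
$W = -2$ ($W = \left(\left(0 + 2 \left(-1\right)\right) + 0\right) 1 = \left(\left(0 - 2\right) + 0\right) 1 = \left(-2 + 0\right) 1 = \left(-2\right) 1 = -2$)
$p{\left(A \right)} = - \frac{1}{6 \left(-2 + A\right)}$ ($p{\left(A \right)} = - \frac{1}{6 \left(A - 2\right)} = - \frac{1}{6 \left(-2 + A\right)}$)
$p{\left(-15 \right)} + J{\left(9 \right)} \left(-888\right) = - \frac{1}{-12 + 6 \left(-15\right)} + 9^{2} \left(-888\right) = - \frac{1}{-12 - 90} + 81 \left(-888\right) = - \frac{1}{-102} - 71928 = \left(-1\right) \left(- \frac{1}{102}\right) - 71928 = \frac{1}{102} - 71928 = - \frac{7336655}{102}$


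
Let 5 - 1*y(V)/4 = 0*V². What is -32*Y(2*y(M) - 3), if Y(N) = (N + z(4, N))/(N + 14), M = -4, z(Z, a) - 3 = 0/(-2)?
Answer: -1280/51 ≈ -25.098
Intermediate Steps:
z(Z, a) = 3 (z(Z, a) = 3 + 0/(-2) = 3 + 0*(-½) = 3 + 0 = 3)
y(V) = 20 (y(V) = 20 - 0*V² = 20 - 4*0 = 20 + 0 = 20)
Y(N) = (3 + N)/(14 + N) (Y(N) = (N + 3)/(N + 14) = (3 + N)/(14 + N))
-32*Y(2*y(M) - 3) = -32*(3 + (2*20 - 3))/(14 + (2*20 - 3)) = -32*(3 + (40 - 3))/(14 + (40 - 3)) = -32*(3 + 37)/(14 + 37) = -32*40/51 = -1280/51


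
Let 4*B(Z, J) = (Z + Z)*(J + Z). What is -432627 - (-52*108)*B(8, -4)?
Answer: -342771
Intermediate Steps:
B(Z, J) = Z*(J + Z)/2 (B(Z, J) = ((Z + Z)*(J + Z))/4 = ((2*Z)*(J + Z))/4 = (2*Z*(J + Z))/4 = Z*(J + Z)/2)
-432627 - (-52*108)*B(8, -4) = -432627 - (-52*108)*(1/2)*8*(-4 + 8) = -432627 - (-5616)*(1/2)*8*4 = -432627 - (-5616)*16 = -432627 - 1*(-89856) = -432627 + 89856 = -342771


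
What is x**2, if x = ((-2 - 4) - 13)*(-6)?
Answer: 12996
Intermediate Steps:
x = 114 (x = (-6 - 13)*(-6) = -19*(-6) = 114)
x**2 = 114**2 = 12996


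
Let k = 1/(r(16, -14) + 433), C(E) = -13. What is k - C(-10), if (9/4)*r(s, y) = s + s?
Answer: 52334/4025 ≈ 13.002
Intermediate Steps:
r(s, y) = 8*s/9 (r(s, y) = 4*(s + s)/9 = 4*(2*s)/9 = 8*s/9)
k = 9/4025 (k = 1/((8/9)*16 + 433) = 1/(128/9 + 433) = 1/(4025/9) = 9/4025 ≈ 0.0022360)
k - C(-10) = 9/4025 - 1*(-13) = 9/4025 + 13 = 52334/4025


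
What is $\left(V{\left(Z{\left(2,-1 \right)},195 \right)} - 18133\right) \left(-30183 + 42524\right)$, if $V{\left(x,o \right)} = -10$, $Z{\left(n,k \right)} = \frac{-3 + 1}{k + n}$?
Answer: $-223902763$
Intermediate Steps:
$Z{\left(n,k \right)} = - \frac{2}{k + n}$
$\left(V{\left(Z{\left(2,-1 \right)},195 \right)} - 18133\right) \left(-30183 + 42524\right) = \left(-10 - 18133\right) \left(-30183 + 42524\right) = \left(-18143\right) 12341 = -223902763$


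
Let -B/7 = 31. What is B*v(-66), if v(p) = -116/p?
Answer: -12586/33 ≈ -381.39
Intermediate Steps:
B = -217 (B = -7*31 = -217)
B*v(-66) = -(-25172)/(-66) = -(-25172)*(-1)/66 = -217*58/33 = -12586/33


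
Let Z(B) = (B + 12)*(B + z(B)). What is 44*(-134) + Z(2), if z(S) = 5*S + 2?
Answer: -5700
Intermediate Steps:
z(S) = 2 + 5*S
Z(B) = (2 + 6*B)*(12 + B) (Z(B) = (B + 12)*(B + (2 + 5*B)) = (12 + B)*(2 + 6*B) = (2 + 6*B)*(12 + B))
44*(-134) + Z(2) = 44*(-134) + (24 + 6*2² + 74*2) = -5896 + (24 + 6*4 + 148) = -5896 + (24 + 24 + 148) = -5896 + 196 = -5700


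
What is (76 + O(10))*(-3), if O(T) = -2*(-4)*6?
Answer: -372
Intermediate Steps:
O(T) = 48 (O(T) = 8*6 = 48)
(76 + O(10))*(-3) = (76 + 48)*(-3) = 124*(-3) = -372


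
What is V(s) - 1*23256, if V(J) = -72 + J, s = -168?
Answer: -23496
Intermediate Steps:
V(s) - 1*23256 = (-72 - 168) - 1*23256 = -240 - 23256 = -23496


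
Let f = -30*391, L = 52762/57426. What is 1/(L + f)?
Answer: -28713/336777109 ≈ -8.5258e-5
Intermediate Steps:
L = 26381/28713 (L = 52762*(1/57426) = 26381/28713 ≈ 0.91878)
f = -11730
1/(L + f) = 1/(26381/28713 - 11730) = 1/(-336777109/28713) = -28713/336777109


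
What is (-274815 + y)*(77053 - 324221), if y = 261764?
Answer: 3225789568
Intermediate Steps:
(-274815 + y)*(77053 - 324221) = (-274815 + 261764)*(77053 - 324221) = -13051*(-247168) = 3225789568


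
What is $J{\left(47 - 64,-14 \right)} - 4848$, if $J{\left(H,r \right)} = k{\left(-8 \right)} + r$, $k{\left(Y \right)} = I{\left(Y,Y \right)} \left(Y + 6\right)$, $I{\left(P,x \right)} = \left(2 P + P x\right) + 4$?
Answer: $-4966$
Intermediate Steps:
$I{\left(P,x \right)} = 4 + 2 P + P x$
$k{\left(Y \right)} = \left(6 + Y\right) \left(4 + Y^{2} + 2 Y\right)$ ($k{\left(Y \right)} = \left(4 + 2 Y + Y Y\right) \left(Y + 6\right) = \left(4 + 2 Y + Y^{2}\right) \left(6 + Y\right) = \left(4 + Y^{2} + 2 Y\right) \left(6 + Y\right) = \left(6 + Y\right) \left(4 + Y^{2} + 2 Y\right)$)
$J{\left(H,r \right)} = -104 + r$ ($J{\left(H,r \right)} = \left(6 - 8\right) \left(4 + \left(-8\right)^{2} + 2 \left(-8\right)\right) + r = - 2 \left(4 + 64 - 16\right) + r = \left(-2\right) 52 + r = -104 + r$)
$J{\left(47 - 64,-14 \right)} - 4848 = \left(-104 - 14\right) - 4848 = -118 - 4848 = -4966$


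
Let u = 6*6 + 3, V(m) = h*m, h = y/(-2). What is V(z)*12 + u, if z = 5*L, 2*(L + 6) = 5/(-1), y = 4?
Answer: 1059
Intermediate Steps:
L = -17/2 (L = -6 + (5/(-1))/2 = -6 + (5*(-1))/2 = -6 + (1/2)*(-5) = -6 - 5/2 = -17/2 ≈ -8.5000)
z = -85/2 (z = 5*(-17/2) = -85/2 ≈ -42.500)
h = -2 (h = 4/(-2) = 4*(-1/2) = -2)
V(m) = -2*m
u = 39 (u = 36 + 3 = 39)
V(z)*12 + u = -2*(-85/2)*12 + 39 = 85*12 + 39 = 1020 + 39 = 1059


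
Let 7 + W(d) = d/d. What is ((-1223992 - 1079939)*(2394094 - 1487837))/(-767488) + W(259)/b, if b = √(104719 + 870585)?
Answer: 2087953596267/767488 - 3*√243826/243826 ≈ 2.7205e+6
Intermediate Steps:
b = 2*√243826 (b = √975304 = 2*√243826 ≈ 987.58)
W(d) = -6 (W(d) = -7 + d/d = -7 + 1 = -6)
((-1223992 - 1079939)*(2394094 - 1487837))/(-767488) + W(259)/b = ((-1223992 - 1079939)*(2394094 - 1487837))/(-767488) - 6*√243826/487652 = -2303931*906257*(-1/767488) - 3*√243826/243826 = -2087953596267*(-1/767488) - 3*√243826/243826 = 2087953596267/767488 - 3*√243826/243826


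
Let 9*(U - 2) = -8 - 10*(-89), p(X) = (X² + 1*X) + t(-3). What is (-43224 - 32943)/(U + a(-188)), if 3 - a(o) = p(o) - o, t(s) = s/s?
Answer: 76167/35242 ≈ 2.1613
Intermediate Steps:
t(s) = 1
p(X) = 1 + X + X² (p(X) = (X² + 1*X) + 1 = (X² + X) + 1 = (X + X²) + 1 = 1 + X + X²)
U = 100 (U = 2 + (-8 - 10*(-89))/9 = 2 + (-8 + 890)/9 = 2 + (⅑)*882 = 2 + 98 = 100)
a(o) = 2 - o² (a(o) = 3 - ((1 + o + o²) - o) = 3 - (1 + o²) = 3 + (-1 - o²) = 2 - o²)
(-43224 - 32943)/(U + a(-188)) = (-43224 - 32943)/(100 + (2 - 1*(-188)²)) = -76167/(100 + (2 - 1*35344)) = -76167/(100 + (2 - 35344)) = -76167/(100 - 35342) = -76167/(-35242) = -76167*(-1/35242) = 76167/35242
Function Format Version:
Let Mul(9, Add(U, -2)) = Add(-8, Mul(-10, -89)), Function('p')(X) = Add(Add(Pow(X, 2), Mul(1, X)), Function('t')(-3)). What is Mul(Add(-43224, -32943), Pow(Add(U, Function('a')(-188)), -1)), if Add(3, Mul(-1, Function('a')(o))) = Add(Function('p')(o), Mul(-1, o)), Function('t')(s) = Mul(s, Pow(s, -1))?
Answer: Rational(76167, 35242) ≈ 2.1613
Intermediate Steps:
Function('t')(s) = 1
Function('p')(X) = Add(1, X, Pow(X, 2)) (Function('p')(X) = Add(Add(Pow(X, 2), Mul(1, X)), 1) = Add(Add(Pow(X, 2), X), 1) = Add(Add(X, Pow(X, 2)), 1) = Add(1, X, Pow(X, 2)))
U = 100 (U = Add(2, Mul(Rational(1, 9), Add(-8, Mul(-10, -89)))) = Add(2, Mul(Rational(1, 9), Add(-8, 890))) = Add(2, Mul(Rational(1, 9), 882)) = Add(2, 98) = 100)
Function('a')(o) = Add(2, Mul(-1, Pow(o, 2))) (Function('a')(o) = Add(3, Mul(-1, Add(Add(1, o, Pow(o, 2)), Mul(-1, o)))) = Add(3, Mul(-1, Add(1, Pow(o, 2)))) = Add(3, Add(-1, Mul(-1, Pow(o, 2)))) = Add(2, Mul(-1, Pow(o, 2))))
Mul(Add(-43224, -32943), Pow(Add(U, Function('a')(-188)), -1)) = Mul(Add(-43224, -32943), Pow(Add(100, Add(2, Mul(-1, Pow(-188, 2)))), -1)) = Mul(-76167, Pow(Add(100, Add(2, Mul(-1, 35344))), -1)) = Mul(-76167, Pow(Add(100, Add(2, -35344)), -1)) = Mul(-76167, Pow(Add(100, -35342), -1)) = Mul(-76167, Pow(-35242, -1)) = Mul(-76167, Rational(-1, 35242)) = Rational(76167, 35242)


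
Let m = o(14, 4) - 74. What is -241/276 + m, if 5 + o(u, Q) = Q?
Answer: -20941/276 ≈ -75.873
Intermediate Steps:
o(u, Q) = -5 + Q
m = -75 (m = (-5 + 4) - 74 = -1 - 74 = -75)
-241/276 + m = -241/276 - 75 = -20941/276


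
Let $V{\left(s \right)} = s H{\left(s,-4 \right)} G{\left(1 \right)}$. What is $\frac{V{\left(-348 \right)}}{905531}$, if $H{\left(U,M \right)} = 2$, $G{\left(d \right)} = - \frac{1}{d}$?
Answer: $\frac{696}{905531} \approx 0.00076861$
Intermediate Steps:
$V{\left(s \right)} = - 2 s$ ($V{\left(s \right)} = s 2 \left(- 1^{-1}\right) = 2 s \left(\left(-1\right) 1\right) = 2 s \left(-1\right) = - 2 s$)
$\frac{V{\left(-348 \right)}}{905531} = \frac{\left(-2\right) \left(-348\right)}{905531} = 696 \cdot \frac{1}{905531} = \frac{696}{905531}$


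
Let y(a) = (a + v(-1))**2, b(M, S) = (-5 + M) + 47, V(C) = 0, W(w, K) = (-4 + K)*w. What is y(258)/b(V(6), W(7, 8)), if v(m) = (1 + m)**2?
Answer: 11094/7 ≈ 1584.9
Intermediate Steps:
W(w, K) = w*(-4 + K)
b(M, S) = 42 + M
y(a) = a**2 (y(a) = (a + (1 - 1)**2)**2 = (a + 0**2)**2 = (a + 0)**2 = a**2)
y(258)/b(V(6), W(7, 8)) = 258**2/(42 + 0) = 66564/42 = 66564*(1/42) = 11094/7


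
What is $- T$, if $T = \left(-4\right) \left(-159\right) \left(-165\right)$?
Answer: $104940$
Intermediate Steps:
$T = -104940$ ($T = 636 \left(-165\right) = -104940$)
$- T = \left(-1\right) \left(-104940\right) = 104940$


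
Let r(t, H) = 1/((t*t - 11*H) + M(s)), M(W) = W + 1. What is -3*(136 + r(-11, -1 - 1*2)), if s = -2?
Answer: -20809/51 ≈ -408.02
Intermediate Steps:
M(W) = 1 + W
r(t, H) = 1/(-1 + t² - 11*H) (r(t, H) = 1/((t*t - 11*H) + (1 - 2)) = 1/((t² - 11*H) - 1) = 1/(-1 + t² - 11*H))
-3*(136 + r(-11, -1 - 1*2)) = -3*(136 + 1/(-1 + (-11)² - 11*(-1 - 1*2))) = -3*(136 + 1/(-1 + 121 - 11*(-1 - 2))) = -3*(136 + 1/(-1 + 121 - 11*(-3))) = -3*(136 + 1/(-1 + 121 + 33)) = -3*(136 + 1/153) = -3*20809/153 = -20809/51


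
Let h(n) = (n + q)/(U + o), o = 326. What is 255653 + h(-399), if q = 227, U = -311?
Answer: 3834623/15 ≈ 2.5564e+5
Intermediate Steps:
h(n) = 227/15 + n/15 (h(n) = (n + 227)/(-311 + 326) = (227 + n)/15 = (227 + n)*(1/15) = 227/15 + n/15)
255653 + h(-399) = 255653 + (227/15 + (1/15)*(-399)) = 255653 + (227/15 - 133/5) = 255653 - 172/15 = 3834623/15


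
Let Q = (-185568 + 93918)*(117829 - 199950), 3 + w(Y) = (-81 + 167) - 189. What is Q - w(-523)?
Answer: 7526389756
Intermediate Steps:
w(Y) = -106 (w(Y) = -3 + ((-81 + 167) - 189) = -3 + (86 - 189) = -3 - 103 = -106)
Q = 7526389650 (Q = -91650*(-82121) = 7526389650)
Q - w(-523) = 7526389650 - 1*(-106) = 7526389650 + 106 = 7526389756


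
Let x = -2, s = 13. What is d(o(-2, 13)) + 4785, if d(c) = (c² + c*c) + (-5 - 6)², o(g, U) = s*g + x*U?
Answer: 10314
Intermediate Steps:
o(g, U) = -2*U + 13*g (o(g, U) = 13*g - 2*U = -2*U + 13*g)
d(c) = 121 + 2*c² (d(c) = (c² + c²) + (-11)² = 2*c² + 121 = 121 + 2*c²)
d(o(-2, 13)) + 4785 = (121 + 2*(-2*13 + 13*(-2))²) + 4785 = (121 + 2*(-26 - 26)²) + 4785 = (121 + 2*(-52)²) + 4785 = (121 + 2*2704) + 4785 = (121 + 5408) + 4785 = 5529 + 4785 = 10314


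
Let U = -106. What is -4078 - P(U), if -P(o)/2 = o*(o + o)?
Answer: 40866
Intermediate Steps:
P(o) = -4*o² (P(o) = -2*o*(o + o) = -2*o*2*o = -4*o²)
-4078 - P(U) = -4078 - (-4)*(-106)² = -4078 - (-4)*11236 = -4078 - 1*(-44944) = -4078 + 44944 = 40866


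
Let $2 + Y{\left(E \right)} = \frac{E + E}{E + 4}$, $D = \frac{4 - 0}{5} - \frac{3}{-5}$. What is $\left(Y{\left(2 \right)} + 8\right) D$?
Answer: $\frac{28}{3} \approx 9.3333$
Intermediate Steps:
$D = \frac{7}{5}$ ($D = \left(4 + 0\right) \frac{1}{5} - - \frac{3}{5} = 4 \cdot \frac{1}{5} + \frac{3}{5} = \frac{4}{5} + \frac{3}{5} = \frac{7}{5} \approx 1.4$)
$Y{\left(E \right)} = -2 + \frac{2 E}{4 + E}$ ($Y{\left(E \right)} = -2 + \frac{E + E}{E + 4} = -2 + \frac{2 E}{4 + E}$)
$\left(Y{\left(2 \right)} + 8\right) D = \left(- \frac{8}{4 + 2} + 8\right) \frac{7}{5} = \left(- \frac{8}{6} + 8\right) \frac{7}{5} = \left(\left(-8\right) \frac{1}{6} + 8\right) \frac{7}{5} = \left(- \frac{4}{3} + 8\right) \frac{7}{5} = \frac{20}{3} \cdot \frac{7}{5} = \frac{28}{3}$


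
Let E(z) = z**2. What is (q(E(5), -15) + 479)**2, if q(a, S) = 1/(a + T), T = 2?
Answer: 167288356/729 ≈ 2.2948e+5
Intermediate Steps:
q(a, S) = 1/(2 + a) (q(a, S) = 1/(a + 2) = 1/(2 + a))
(q(E(5), -15) + 479)**2 = (1/(2 + 5**2) + 479)**2 = (1/(2 + 25) + 479)**2 = (1/27 + 479)**2 = (12934/27)**2 = 167288356/729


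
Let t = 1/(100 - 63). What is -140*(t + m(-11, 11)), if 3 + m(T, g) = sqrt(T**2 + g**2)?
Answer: 15400/37 - 1540*sqrt(2) ≈ -1761.7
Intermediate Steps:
t = 1/37 ≈ 0.027027
m(T, g) = -3 + sqrt(T**2 + g**2)
-140*(t + m(-11, 11)) = -140*(1/37 + (-3 + sqrt((-11)**2 + 11**2))) = -140*(1/37 + (-3 + sqrt(121 + 121))) = -140*(1/37 + (-3 + sqrt(242))) = -140*(1/37 + (-3 + 11*sqrt(2))) = -140*(-110/37 + 11*sqrt(2)) = 15400/37 - 1540*sqrt(2)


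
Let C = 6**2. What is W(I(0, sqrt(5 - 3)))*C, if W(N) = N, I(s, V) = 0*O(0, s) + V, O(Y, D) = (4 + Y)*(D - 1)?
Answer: 36*sqrt(2) ≈ 50.912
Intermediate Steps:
O(Y, D) = (-1 + D)*(4 + Y) (O(Y, D) = (4 + Y)*(-1 + D) = (-1 + D)*(4 + Y))
C = 36
I(s, V) = V (I(s, V) = 0*(-4 - 1*0 + 4*s + s*0) + V = 0*(-4 + 0 + 4*s + 0) + V = 0*(-4 + 4*s) + V = 0 + V = V)
W(I(0, sqrt(5 - 3)))*C = sqrt(5 - 3)*36 = sqrt(2)*36 = 36*sqrt(2)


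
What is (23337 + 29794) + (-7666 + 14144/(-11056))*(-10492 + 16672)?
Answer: -32705482679/691 ≈ -4.7331e+7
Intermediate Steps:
(23337 + 29794) + (-7666 + 14144/(-11056))*(-10492 + 16672) = 53131 + (-7666 + 14144*(-1/11056))*6180 = 53131 + (-7666 - 884/691)*6180 = 53131 - 5298090/691*6180 = 53131 - 32742196200/691 = -32705482679/691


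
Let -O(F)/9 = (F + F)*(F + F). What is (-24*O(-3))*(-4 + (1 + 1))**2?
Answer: 31104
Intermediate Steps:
O(F) = -36*F**2 (O(F) = -9*(F + F)*(F + F) = -9*2*F*2*F = -36*F**2)
(-24*O(-3))*(-4 + (1 + 1))**2 = (-(-864)*(-3)**2)*(-4 + (1 + 1))**2 = (-(-864)*9)*(-4 + 2)**2 = -24*(-324)*(-2)**2 = 7776*4 = 31104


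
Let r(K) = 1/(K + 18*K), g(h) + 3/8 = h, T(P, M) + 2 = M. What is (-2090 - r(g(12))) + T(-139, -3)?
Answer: -3701873/1767 ≈ -2095.0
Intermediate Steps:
T(P, M) = -2 + M
g(h) = -3/8 + h
r(K) = 1/(19*K)
(-2090 - r(g(12))) + T(-139, -3) = (-2090 - 1/(19*(-3/8 + 12))) + (-2 - 3) = (-2090 - 1/(19*93/8)) - 5 = (-2090 - 8/(19*93)) - 5 = (-2090 - 1*8/1767) - 5 = (-2090 - 8/1767) - 5 = -3693038/1767 - 5 = -3701873/1767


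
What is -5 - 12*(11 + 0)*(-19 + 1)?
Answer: 2371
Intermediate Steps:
-5 - 12*(11 + 0)*(-19 + 1) = -5 - 132*(-18) = -5 - 12*(-198) = -5 + 2376 = 2371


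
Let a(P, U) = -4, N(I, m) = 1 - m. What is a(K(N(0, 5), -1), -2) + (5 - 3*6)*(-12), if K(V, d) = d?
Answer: 152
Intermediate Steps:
a(K(N(0, 5), -1), -2) + (5 - 3*6)*(-12) = -4 + (5 - 3*6)*(-12) = -4 + (5 - 18)*(-12) = -4 - 13*(-12) = -4 + 156 = 152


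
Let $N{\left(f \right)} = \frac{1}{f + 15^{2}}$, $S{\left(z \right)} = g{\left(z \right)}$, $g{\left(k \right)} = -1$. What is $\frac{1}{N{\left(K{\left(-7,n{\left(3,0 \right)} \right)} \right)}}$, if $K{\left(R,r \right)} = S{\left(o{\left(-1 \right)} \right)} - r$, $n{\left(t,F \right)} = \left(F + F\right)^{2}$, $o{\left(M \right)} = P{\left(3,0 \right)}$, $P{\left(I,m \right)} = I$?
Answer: $224$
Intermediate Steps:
$o{\left(M \right)} = 3$
$S{\left(z \right)} = -1$
$n{\left(t,F \right)} = 4 F^{2}$ ($n{\left(t,F \right)} = \left(2 F\right)^{2} = 4 F^{2}$)
$K{\left(R,r \right)} = -1 - r$
$N{\left(f \right)} = \frac{1}{225 + f}$ ($N{\left(f \right)} = \frac{1}{f + 225} = \frac{1}{225 + f}$)
$\frac{1}{N{\left(K{\left(-7,n{\left(3,0 \right)} \right)} \right)}} = \frac{1}{\frac{1}{225 - \left(1 + 4 \cdot 0^{2}\right)}} = \frac{1}{\frac{1}{225 - \left(1 + 4 \cdot 0\right)}} = \frac{1}{\frac{1}{225 - 1}} = \frac{1}{\frac{1}{224}} = 224$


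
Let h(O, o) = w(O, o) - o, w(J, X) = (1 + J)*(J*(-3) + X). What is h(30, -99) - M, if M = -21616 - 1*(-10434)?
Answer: 5422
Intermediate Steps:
w(J, X) = (1 + J)*(X - 3*J) (w(J, X) = (1 + J)*(-3*J + X) = (1 + J)*(X - 3*J))
h(O, o) = -3*O - 3*O**2 + O*o (h(O, o) = (o - 3*O - 3*O**2 + O*o) - o = -3*O - 3*O**2 + O*o)
M = -11182 (M = -21616 + 10434 = -11182)
h(30, -99) - M = 30*(-3 - 99 - 3*30) - 1*(-11182) = 30*(-3 - 99 - 90) + 11182 = 30*(-192) + 11182 = -5760 + 11182 = 5422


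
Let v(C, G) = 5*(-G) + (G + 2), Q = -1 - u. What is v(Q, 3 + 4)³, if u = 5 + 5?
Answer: -17576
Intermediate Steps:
u = 10
Q = -11 (Q = -1 - 1*10 = -1 - 10 = -11)
v(C, G) = 2 - 4*G (v(C, G) = -5*G + (2 + G) = 2 - 4*G)
v(Q, 3 + 4)³ = (2 - 4*(3 + 4))³ = (2 - 4*7)³ = (2 - 28)³ = (-26)³ = -17576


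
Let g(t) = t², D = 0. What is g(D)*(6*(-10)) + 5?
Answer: 5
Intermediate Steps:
g(D)*(6*(-10)) + 5 = 0²*(6*(-10)) + 5 = 0*(-60) + 5 = 0 + 5 = 5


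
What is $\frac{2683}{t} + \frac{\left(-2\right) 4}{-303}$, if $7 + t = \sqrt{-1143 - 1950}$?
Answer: $\frac{- 812893 i + 8 \sqrt{3093}}{303 \left(\sqrt{3093} + 7 i\right)} \approx -5.951 - 47.49 i$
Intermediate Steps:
$t = -7 + i \sqrt{3093}$ ($t = -7 + \sqrt{-1143 - 1950} = -7 + \sqrt{-3093} = -7 + i \sqrt{3093} \approx -7.0 + 55.615 i$)
$\frac{2683}{t} + \frac{\left(-2\right) 4}{-303} = \frac{2683}{-7 + i \sqrt{3093}} + \frac{\left(-2\right) 4}{-303} = \frac{2683}{-7 + i \sqrt{3093}} - - \frac{8}{303} = \frac{2683}{-7 + i \sqrt{3093}} + \frac{8}{303} = \frac{8}{303} + \frac{2683}{-7 + i \sqrt{3093}}$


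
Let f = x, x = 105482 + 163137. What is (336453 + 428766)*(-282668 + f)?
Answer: -10750561731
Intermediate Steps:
x = 268619
f = 268619
(336453 + 428766)*(-282668 + f) = (336453 + 428766)*(-282668 + 268619) = 765219*(-14049) = -10750561731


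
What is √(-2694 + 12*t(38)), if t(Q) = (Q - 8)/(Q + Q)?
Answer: 2*I*√242706/19 ≈ 51.858*I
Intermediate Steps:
t(Q) = (-8 + Q)/(2*Q) (t(Q) = (-8 + Q)/((2*Q)) = (-8 + Q)*(1/(2*Q)) = (-8 + Q)/(2*Q))
√(-2694 + 12*t(38)) = √(-2694 + 12*((½)*(-8 + 38)/38)) = √(-2694 + 12*((½)*(1/38)*30)) = √(-2694 + 12*(15/38)) = √(-2694 + 90/19) = √(-51096/19) = 2*I*√242706/19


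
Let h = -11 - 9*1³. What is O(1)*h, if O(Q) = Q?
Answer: -20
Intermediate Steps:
h = -20 (h = -11 - 9*1 = -11 - 9 = -20)
O(1)*h = 1*(-20) = -20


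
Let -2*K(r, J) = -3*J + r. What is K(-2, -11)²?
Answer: 961/4 ≈ 240.25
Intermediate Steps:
K(r, J) = -r/2 + 3*J/2 (K(r, J) = -(-3*J + r)/2 = -(r - 3*J)/2 = -r/2 + 3*J/2)
K(-2, -11)² = (-½*(-2) + (3/2)*(-11))² = (1 - 33/2)² = (-31/2)² = 961/4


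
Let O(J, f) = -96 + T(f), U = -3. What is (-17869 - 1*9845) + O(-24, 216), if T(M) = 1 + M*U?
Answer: -28457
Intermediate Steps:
T(M) = 1 - 3*M (T(M) = 1 + M*(-3) = 1 - 3*M)
O(J, f) = -95 - 3*f (O(J, f) = -96 + (1 - 3*f) = -95 - 3*f)
(-17869 - 1*9845) + O(-24, 216) = (-17869 - 1*9845) + (-95 - 3*216) = (-17869 - 9845) + (-95 - 648) = -27714 - 743 = -28457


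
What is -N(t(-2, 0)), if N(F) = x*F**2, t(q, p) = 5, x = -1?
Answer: 25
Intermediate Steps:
N(F) = -F**2
-N(t(-2, 0)) = -(-1)*5**2 = -(-1)*25 = -1*(-25) = 25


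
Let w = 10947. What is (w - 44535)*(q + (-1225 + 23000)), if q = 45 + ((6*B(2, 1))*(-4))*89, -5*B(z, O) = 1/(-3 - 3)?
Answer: -3652493472/5 ≈ -7.3050e+8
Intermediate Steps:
B(z, O) = 1/30 (B(z, O) = -1/(5*(-3 - 3)) = -⅕/(-6) = -⅕*(-⅙) = 1/30)
q = -131/5 (q = 45 + ((6*(1/30))*(-4))*89 = 45 + ((⅕)*(-4))*89 = 45 - ⅘*89 = 45 - 356/5 = -131/5 ≈ -26.200)
(w - 44535)*(q + (-1225 + 23000)) = (10947 - 44535)*(-131/5 + (-1225 + 23000)) = -33588*(-131/5 + 21775) = -33588*108744/5 = -3652493472/5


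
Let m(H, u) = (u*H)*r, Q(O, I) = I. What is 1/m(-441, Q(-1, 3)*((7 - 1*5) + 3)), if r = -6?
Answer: 1/39690 ≈ 2.5195e-5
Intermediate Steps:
m(H, u) = -6*H*u (m(H, u) = (u*H)*(-6) = (H*u)*(-6) = -6*H*u)
1/m(-441, Q(-1, 3)*((7 - 1*5) + 3)) = 1/(-6*(-441)*3*((7 - 1*5) + 3)) = 1/(-6*(-441)*3*((7 - 5) + 3)) = 1/(-6*(-441)*3*(2 + 3)) = 1/(-6*(-441)*3*5) = 1/(-6*(-441)*15) = 1/39690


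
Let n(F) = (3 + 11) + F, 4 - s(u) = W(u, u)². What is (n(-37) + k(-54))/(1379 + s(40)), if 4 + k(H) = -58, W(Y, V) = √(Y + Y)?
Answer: -85/1303 ≈ -0.065234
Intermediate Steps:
W(Y, V) = √2*√Y (W(Y, V) = √(2*Y) = √2*√Y)
k(H) = -62 (k(H) = -4 - 58 = -62)
s(u) = 4 - 2*u (s(u) = 4 - (√2*√u)² = 4 - 2*u)
n(F) = 14 + F
(n(-37) + k(-54))/(1379 + s(40)) = ((14 - 37) - 62)/(1379 + (4 - 2*40)) = (-23 - 62)/(1379 + (4 - 80)) = -85/(1379 - 76) = -85/1303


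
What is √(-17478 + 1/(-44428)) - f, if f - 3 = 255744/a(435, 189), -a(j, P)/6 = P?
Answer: 4673/21 + I*√8624725281595/22214 ≈ 222.52 + 132.2*I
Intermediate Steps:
a(j, P) = -6*P
f = -4673/21 (f = 3 + 255744/((-6*189)) = 3 + 255744/(-1134) = 3 + 255744*(-1/1134) = 3 - 4736/21 = -4673/21 ≈ -222.52)
√(-17478 + 1/(-44428)) - f = √(-17478 + 1/(-44428)) - 1*(-4673/21) = √(-17478 - 1/44428) + 4673/21 = √(-776512585/44428) + 4673/21 = I*√8624725281595/22214 + 4673/21 = 4673/21 + I*√8624725281595/22214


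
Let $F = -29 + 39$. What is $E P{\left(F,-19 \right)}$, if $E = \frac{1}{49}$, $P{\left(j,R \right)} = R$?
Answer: $- \frac{19}{49} \approx -0.38775$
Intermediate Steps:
$F = 10$
$E = \frac{1}{49} \approx 0.020408$
$E P{\left(F,-19 \right)} = \frac{1}{49} \left(-19\right) = - \frac{19}{49}$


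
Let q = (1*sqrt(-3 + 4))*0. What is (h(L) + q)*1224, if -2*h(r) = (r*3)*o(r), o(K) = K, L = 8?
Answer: -117504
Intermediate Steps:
h(r) = -3*r**2/2 (h(r) = -r*3*r/2 = -3*r*r/2 = -3*r**2/2)
q = 0 (q = (1*sqrt(1))*0 = (1*1)*0 = 1*0 = 0)
(h(L) + q)*1224 = (-3/2*8**2 + 0)*1224 = (-3/2*64 + 0)*1224 = (-96 + 0)*1224 = -96*1224 = -117504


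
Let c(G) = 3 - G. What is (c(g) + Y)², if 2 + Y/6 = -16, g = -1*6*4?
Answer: 6561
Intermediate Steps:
g = -24 (g = -6*4 = -24)
Y = -108 (Y = -12 + 6*(-16) = -12 - 96 = -108)
(c(g) + Y)² = ((3 - 1*(-24)) - 108)² = ((3 + 24) - 108)² = (27 - 108)² = (-81)² = 6561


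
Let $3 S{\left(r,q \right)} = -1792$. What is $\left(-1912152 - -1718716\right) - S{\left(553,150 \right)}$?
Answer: $- \frac{578516}{3} \approx -1.9284 \cdot 10^{5}$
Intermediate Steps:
$S{\left(r,q \right)} = - \frac{1792}{3}$ ($S{\left(r,q \right)} = \frac{1}{3} \left(-1792\right) = - \frac{1792}{3}$)
$\left(-1912152 - -1718716\right) - S{\left(553,150 \right)} = \left(-1912152 - -1718716\right) - - \frac{1792}{3} = \left(-1912152 + 1718716\right) + \frac{1792}{3} = -193436 + \frac{1792}{3} = - \frac{578516}{3}$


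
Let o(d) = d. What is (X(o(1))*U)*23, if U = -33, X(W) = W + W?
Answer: -1518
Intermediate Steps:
X(W) = 2*W
(X(o(1))*U)*23 = ((2*1)*(-33))*23 = (2*(-33))*23 = -66*23 = -1518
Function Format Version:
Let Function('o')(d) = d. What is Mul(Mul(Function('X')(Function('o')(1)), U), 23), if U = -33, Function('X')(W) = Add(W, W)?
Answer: -1518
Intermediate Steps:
Function('X')(W) = Mul(2, W)
Mul(Mul(Function('X')(Function('o')(1)), U), 23) = Mul(Mul(Mul(2, 1), -33), 23) = Mul(Mul(2, -33), 23) = Mul(-66, 23) = -1518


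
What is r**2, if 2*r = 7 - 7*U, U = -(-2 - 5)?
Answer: 441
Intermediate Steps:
U = 7 (U = -1*(-7) = 7)
r = -21 (r = (7 - 7*7)/2 = (7 - 49)/2 = (1/2)*(-42) = -21)
r**2 = (-21)**2 = 441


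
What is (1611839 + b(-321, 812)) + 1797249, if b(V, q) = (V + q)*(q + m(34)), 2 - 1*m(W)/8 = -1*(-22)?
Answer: 3729220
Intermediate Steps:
m(W) = -160 (m(W) = 16 - (-8)*(-22) = 16 - 8*22 = 16 - 176 = -160)
b(V, q) = (-160 + q)*(V + q) (b(V, q) = (V + q)*(q - 160) = (V + q)*(-160 + q) = (-160 + q)*(V + q))
(1611839 + b(-321, 812)) + 1797249 = (1611839 + (812**2 - 160*(-321) - 160*812 - 321*812)) + 1797249 = (1611839 + (659344 + 51360 - 129920 - 260652)) + 1797249 = (1611839 + 320132) + 1797249 = 1931971 + 1797249 = 3729220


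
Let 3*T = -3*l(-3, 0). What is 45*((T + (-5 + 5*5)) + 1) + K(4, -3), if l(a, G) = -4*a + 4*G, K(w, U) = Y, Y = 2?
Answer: 407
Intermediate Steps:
K(w, U) = 2
T = -12 (T = (-3*(-4*(-3) + 4*0))/3 = (-3*(12 + 0))/3 = (-3*12)/3 = (⅓)*(-36) = -12)
45*((T + (-5 + 5*5)) + 1) + K(4, -3) = 45*((-12 + (-5 + 5*5)) + 1) + 2 = 45*((-12 + (-5 + 25)) + 1) + 2 = 45*((-12 + 20) + 1) + 2 = 45*(8 + 1) + 2 = 45*9 + 2 = 405 + 2 = 407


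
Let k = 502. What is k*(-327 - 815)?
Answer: -573284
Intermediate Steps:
k*(-327 - 815) = 502*(-327 - 815) = 502*(-1142) = -573284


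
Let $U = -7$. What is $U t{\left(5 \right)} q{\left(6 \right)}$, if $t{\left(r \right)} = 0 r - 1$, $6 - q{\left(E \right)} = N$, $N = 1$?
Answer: $35$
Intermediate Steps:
$q{\left(E \right)} = 5$ ($q{\left(E \right)} = 6 - 1 = 5$)
$t{\left(r \right)} = -1$ ($t{\left(r \right)} = 0 - 1 = -1$)
$U t{\left(5 \right)} q{\left(6 \right)} = \left(-7\right) \left(-1\right) 5 = 7 \cdot 5 = 35$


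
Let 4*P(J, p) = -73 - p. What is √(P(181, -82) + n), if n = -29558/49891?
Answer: √16503294217/99782 ≈ 1.2875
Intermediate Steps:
P(J, p) = -73/4 - p/4 (P(J, p) = (-73 - p)/4 = -73/4 - p/4)
n = -29558/49891 (n = -29558*1/49891 = -29558/49891 ≈ -0.59245)
√(P(181, -82) + n) = √((-73/4 - ¼*(-82)) - 29558/49891) = √((-73/4 + 41/2) - 29558/49891) = √(9/4 - 29558/49891) = √(330787/199564) = √16503294217/99782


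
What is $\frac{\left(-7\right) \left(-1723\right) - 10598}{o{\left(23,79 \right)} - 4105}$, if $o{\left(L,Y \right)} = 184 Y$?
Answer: $\frac{77}{549} \approx 0.14025$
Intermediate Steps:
$\frac{\left(-7\right) \left(-1723\right) - 10598}{o{\left(23,79 \right)} - 4105} = \frac{\left(-7\right) \left(-1723\right) - 10598}{184 \cdot 79 - 4105} = \frac{12061 - 10598}{14536 - 4105} = \frac{1463}{10431} = 1463 \cdot \frac{1}{10431} = \frac{77}{549}$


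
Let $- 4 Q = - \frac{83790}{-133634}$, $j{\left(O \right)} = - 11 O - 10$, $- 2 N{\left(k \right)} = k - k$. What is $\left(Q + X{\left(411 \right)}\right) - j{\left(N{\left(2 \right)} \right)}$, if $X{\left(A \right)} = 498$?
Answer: $\frac{135730249}{267268} \approx 507.84$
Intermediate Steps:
$N{\left(k \right)} = 0$ ($N{\left(k \right)} = - \frac{k - k}{2} = \left(- \frac{1}{2}\right) 0 = 0$)
$j{\left(O \right)} = -10 - 11 O$
$Q = - \frac{41895}{267268}$ ($Q = - \frac{\left(-83790\right) \frac{1}{-133634}}{4} = - \frac{\left(-83790\right) \left(- \frac{1}{133634}\right)}{4} = \left(- \frac{1}{4}\right) \frac{41895}{66817} = - \frac{41895}{267268} \approx -0.15675$)
$\left(Q + X{\left(411 \right)}\right) - j{\left(N{\left(2 \right)} \right)} = \left(- \frac{41895}{267268} + 498\right) - \left(-10 - 0\right) = \frac{133057569}{267268} - \left(-10 + 0\right) = \frac{133057569}{267268} - -10 = \frac{133057569}{267268} + 10 = \frac{135730249}{267268}$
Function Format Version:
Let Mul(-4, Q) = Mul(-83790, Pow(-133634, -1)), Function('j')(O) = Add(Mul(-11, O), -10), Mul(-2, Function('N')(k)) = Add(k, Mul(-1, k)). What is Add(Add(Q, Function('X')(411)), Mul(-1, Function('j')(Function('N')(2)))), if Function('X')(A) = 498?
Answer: Rational(135730249, 267268) ≈ 507.84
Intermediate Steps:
Function('N')(k) = 0 (Function('N')(k) = Mul(Rational(-1, 2), Add(k, Mul(-1, k))) = Mul(Rational(-1, 2), 0) = 0)
Function('j')(O) = Add(-10, Mul(-11, O))
Q = Rational(-41895, 267268) (Q = Mul(Rational(-1, 4), Mul(-83790, Pow(-133634, -1))) = Mul(Rational(-1, 4), Mul(-83790, Rational(-1, 133634))) = Mul(Rational(-1, 4), Rational(41895, 66817)) = Rational(-41895, 267268) ≈ -0.15675)
Add(Add(Q, Function('X')(411)), Mul(-1, Function('j')(Function('N')(2)))) = Add(Add(Rational(-41895, 267268), 498), Mul(-1, Add(-10, Mul(-11, 0)))) = Add(Rational(133057569, 267268), Mul(-1, Add(-10, 0))) = Add(Rational(133057569, 267268), Mul(-1, -10)) = Add(Rational(133057569, 267268), 10) = Rational(135730249, 267268)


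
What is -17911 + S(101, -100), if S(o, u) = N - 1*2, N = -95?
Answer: -18008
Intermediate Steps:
S(o, u) = -97 (S(o, u) = -95 - 1*2 = -95 - 2 = -97)
-17911 + S(101, -100) = -17911 - 97 = -18008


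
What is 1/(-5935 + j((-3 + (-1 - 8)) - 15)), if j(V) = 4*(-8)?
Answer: -1/5967 ≈ -0.00016759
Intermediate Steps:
j(V) = -32
1/(-5935 + j((-3 + (-1 - 8)) - 15)) = 1/(-5935 - 32) = 1/(-5967) = -1/5967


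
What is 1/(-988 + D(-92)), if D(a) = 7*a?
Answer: -1/1632 ≈ -0.00061275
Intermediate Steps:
1/(-988 + D(-92)) = 1/(-988 + 7*(-92)) = 1/(-988 - 644) = 1/(-1632) = -1/1632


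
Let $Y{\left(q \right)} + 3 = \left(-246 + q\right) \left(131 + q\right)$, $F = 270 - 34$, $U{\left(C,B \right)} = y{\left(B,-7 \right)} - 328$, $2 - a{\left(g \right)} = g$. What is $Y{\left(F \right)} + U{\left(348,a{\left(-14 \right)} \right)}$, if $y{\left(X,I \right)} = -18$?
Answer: $-4019$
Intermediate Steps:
$a{\left(g \right)} = 2 - g$
$U{\left(C,B \right)} = -346$ ($U{\left(C,B \right)} = -18 - 328 = -346$)
$F = 236$
$Y{\left(q \right)} = -3 + \left(-246 + q\right) \left(131 + q\right)$
$Y{\left(F \right)} + U{\left(348,a{\left(-14 \right)} \right)} = \left(-32229 + 236^{2} - 27140\right) - 346 = \left(-32229 + 55696 - 27140\right) - 346 = -3673 - 346 = -4019$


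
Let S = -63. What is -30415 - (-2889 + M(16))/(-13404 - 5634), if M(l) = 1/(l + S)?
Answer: -13607525987/447393 ≈ -30415.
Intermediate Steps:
M(l) = 1/(-63 + l) (M(l) = 1/(l - 63) = 1/(-63 + l))
-30415 - (-2889 + M(16))/(-13404 - 5634) = -30415 - (-2889 + 1/(-63 + 16))/(-13404 - 5634) = -30415 - (-2889 + 1/(-47))/(-19038) = -30415 - (-2889 - 1/47)*(-1)/19038 = -30415 - (-135784)*(-1)/(47*19038) = -30415 - 1*67892/447393 = -30415 - 67892/447393 = -13607525987/447393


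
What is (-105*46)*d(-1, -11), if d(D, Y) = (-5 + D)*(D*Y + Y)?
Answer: 0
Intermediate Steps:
d(D, Y) = (-5 + D)*(Y + D*Y)
(-105*46)*d(-1, -11) = (-105*46)*(-11*(-5 + (-1)**2 - 4*(-1))) = -(-53130)*(-5 + 1 + 4) = -(-53130)*0 = -4830*0 = 0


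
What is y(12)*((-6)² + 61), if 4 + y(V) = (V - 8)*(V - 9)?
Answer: 776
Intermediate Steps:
y(V) = -4 + (-9 + V)*(-8 + V) (y(V) = -4 + (V - 8)*(V - 9) = -4 + (-8 + V)*(-9 + V) = -4 + (-9 + V)*(-8 + V))
y(12)*((-6)² + 61) = (68 + 12² - 17*12)*((-6)² + 61) = (68 + 144 - 204)*(36 + 61) = 8*97 = 776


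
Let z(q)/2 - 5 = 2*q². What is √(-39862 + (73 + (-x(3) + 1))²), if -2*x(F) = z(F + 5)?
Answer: √2987 ≈ 54.653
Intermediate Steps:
z(q) = 10 + 4*q² (z(q) = 10 + 2*(2*q²) = 10 + 4*q²)
x(F) = -5 - 2*(5 + F)² (x(F) = -(10 + 4*(F + 5)²)/2 = -(10 + 4*(5 + F)²)/2 = -5 - 2*(5 + F)²)
√(-39862 + (73 + (-x(3) + 1))²) = √(-39862 + (73 + (-(-5 - 2*(5 + 3)²) + 1))²) = √(-39862 + (73 + (-(-5 - 2*8²) + 1))²) = √(-39862 + (73 + (-(-5 - 2*64) + 1))²) = √(-39862 + (73 + (-(-5 - 128) + 1))²) = √(-39862 + (73 + (-1*(-133) + 1))²) = √(-39862 + (73 + (133 + 1))²) = √(-39862 + (73 + 134)²) = √(-39862 + 207²) = √(-39862 + 42849) = √2987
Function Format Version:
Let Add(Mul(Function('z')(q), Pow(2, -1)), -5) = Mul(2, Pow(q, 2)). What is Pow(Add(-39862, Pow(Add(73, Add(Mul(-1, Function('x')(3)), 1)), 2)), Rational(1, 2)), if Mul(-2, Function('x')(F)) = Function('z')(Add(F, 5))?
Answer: Pow(2987, Rational(1, 2)) ≈ 54.653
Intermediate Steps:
Function('z')(q) = Add(10, Mul(4, Pow(q, 2))) (Function('z')(q) = Add(10, Mul(2, Mul(2, Pow(q, 2)))) = Add(10, Mul(4, Pow(q, 2))))
Function('x')(F) = Add(-5, Mul(-2, Pow(Add(5, F), 2))) (Function('x')(F) = Mul(Rational(-1, 2), Add(10, Mul(4, Pow(Add(F, 5), 2)))) = Mul(Rational(-1, 2), Add(10, Mul(4, Pow(Add(5, F), 2)))) = Add(-5, Mul(-2, Pow(Add(5, F), 2))))
Pow(Add(-39862, Pow(Add(73, Add(Mul(-1, Function('x')(3)), 1)), 2)), Rational(1, 2)) = Pow(Add(-39862, Pow(Add(73, Add(Mul(-1, Add(-5, Mul(-2, Pow(Add(5, 3), 2)))), 1)), 2)), Rational(1, 2)) = Pow(Add(-39862, Pow(Add(73, Add(Mul(-1, Add(-5, Mul(-2, Pow(8, 2)))), 1)), 2)), Rational(1, 2)) = Pow(Add(-39862, Pow(Add(73, Add(Mul(-1, Add(-5, Mul(-2, 64))), 1)), 2)), Rational(1, 2)) = Pow(Add(-39862, Pow(Add(73, Add(Mul(-1, Add(-5, -128)), 1)), 2)), Rational(1, 2)) = Pow(Add(-39862, Pow(Add(73, Add(Mul(-1, -133), 1)), 2)), Rational(1, 2)) = Pow(Add(-39862, Pow(Add(73, Add(133, 1)), 2)), Rational(1, 2)) = Pow(Add(-39862, Pow(Add(73, 134), 2)), Rational(1, 2)) = Pow(Add(-39862, Pow(207, 2)), Rational(1, 2)) = Pow(Add(-39862, 42849), Rational(1, 2)) = Pow(2987, Rational(1, 2))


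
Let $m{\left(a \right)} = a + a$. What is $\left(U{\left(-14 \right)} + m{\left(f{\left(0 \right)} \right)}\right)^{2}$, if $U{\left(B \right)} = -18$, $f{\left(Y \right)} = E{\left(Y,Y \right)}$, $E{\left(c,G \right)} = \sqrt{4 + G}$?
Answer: $196$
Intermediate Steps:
$f{\left(Y \right)} = \sqrt{4 + Y}$
$m{\left(a \right)} = 2 a$
$\left(U{\left(-14 \right)} + m{\left(f{\left(0 \right)} \right)}\right)^{2} = \left(-18 + 2 \sqrt{4 + 0}\right)^{2} = \left(-18 + 2 \sqrt{4}\right)^{2} = \left(-18 + 2 \cdot 2\right)^{2} = \left(-18 + 4\right)^{2} = \left(-14\right)^{2} = 196$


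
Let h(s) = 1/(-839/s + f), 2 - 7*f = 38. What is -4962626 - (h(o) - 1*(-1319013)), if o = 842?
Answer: -227301101321/36185 ≈ -6.2816e+6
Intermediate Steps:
f = -36/7 (f = 2/7 - ⅐*38 = 2/7 - 38/7 = -36/7 ≈ -5.1429)
h(s) = 1/(-36/7 - 839/s) (h(s) = 1/(-839/s - 36/7) = 1/(-36/7 - 839/s))
-4962626 - (h(o) - 1*(-1319013)) = -4962626 - (-7*842/(5873 + 36*842) - 1*(-1319013)) = -4962626 - (-7*842/(5873 + 30312) + 1319013) = -4962626 - (-7*842/36185 + 1319013) = -4962626 - (-7*842*1/36185 + 1319013) = -4962626 - (-5894/36185 + 1319013) = -4962626 - 1*47728479511/36185 = -4962626 - 47728479511/36185 = -227301101321/36185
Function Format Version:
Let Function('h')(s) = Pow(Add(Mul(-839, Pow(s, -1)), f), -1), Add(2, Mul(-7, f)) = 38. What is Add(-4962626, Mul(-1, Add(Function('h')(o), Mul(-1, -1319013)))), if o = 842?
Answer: Rational(-227301101321, 36185) ≈ -6.2816e+6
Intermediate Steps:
f = Rational(-36, 7) (f = Add(Rational(2, 7), Mul(Rational(-1, 7), 38)) = Add(Rational(2, 7), Rational(-38, 7)) = Rational(-36, 7) ≈ -5.1429)
Function('h')(s) = Pow(Add(Rational(-36, 7), Mul(-839, Pow(s, -1))), -1) (Function('h')(s) = Pow(Add(Mul(-839, Pow(s, -1)), Rational(-36, 7)), -1) = Pow(Add(Rational(-36, 7), Mul(-839, Pow(s, -1))), -1))
Add(-4962626, Mul(-1, Add(Function('h')(o), Mul(-1, -1319013)))) = Add(-4962626, Mul(-1, Add(Mul(-7, 842, Pow(Add(5873, Mul(36, 842)), -1)), Mul(-1, -1319013)))) = Add(-4962626, Mul(-1, Add(Mul(-7, 842, Pow(Add(5873, 30312), -1)), 1319013))) = Add(-4962626, Mul(-1, Add(Mul(-7, 842, Pow(36185, -1)), 1319013))) = Add(-4962626, Mul(-1, Add(Mul(-7, 842, Rational(1, 36185)), 1319013))) = Add(-4962626, Mul(-1, Add(Rational(-5894, 36185), 1319013))) = Add(-4962626, Mul(-1, Rational(47728479511, 36185))) = Add(-4962626, Rational(-47728479511, 36185)) = Rational(-227301101321, 36185)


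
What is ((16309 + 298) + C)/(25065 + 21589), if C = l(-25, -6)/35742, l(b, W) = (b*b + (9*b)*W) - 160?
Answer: 197856403/555835756 ≈ 0.35596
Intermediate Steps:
l(b, W) = -160 + b² + 9*W*b (l(b, W) = (b² + 9*W*b) - 160 = -160 + b² + 9*W*b)
C = 605/11914 (C = (-160 + (-25)² + 9*(-6)*(-25))/35742 = (-160 + 625 + 1350)*(1/35742) = 1815*(1/35742) = 605/11914 ≈ 0.050781)
((16309 + 298) + C)/(25065 + 21589) = ((16309 + 298) + 605/11914)/(25065 + 21589) = (16607 + 605/11914)/46654 = (197856403/11914)*(1/46654) = 197856403/555835756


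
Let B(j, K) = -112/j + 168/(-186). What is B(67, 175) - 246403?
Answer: -511784379/2077 ≈ -2.4641e+5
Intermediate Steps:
B(j, K) = -28/31 - 112/j (B(j, K) = -112/j + 168*(-1/186) = -112/j - 28/31 = -28/31 - 112/j)
B(67, 175) - 246403 = (-28/31 - 112/67) - 246403 = -5348/2077 - 246403 = -511784379/2077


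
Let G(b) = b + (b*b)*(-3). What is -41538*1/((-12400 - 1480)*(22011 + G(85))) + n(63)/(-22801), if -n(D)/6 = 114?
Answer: 2472024129/66618593740 ≈ 0.037107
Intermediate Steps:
n(D) = -684 (n(D) = -6*114 = -684)
G(b) = b - 3*b² (G(b) = b + b²*(-3) = b - 3*b²)
-41538*1/((-12400 - 1480)*(22011 + G(85))) + n(63)/(-22801) = -41538*1/((-12400 - 1480)*(22011 + 85*(1 - 3*85))) - 684/(-22801) = -41538*(-1/(13880*(22011 + 85*(1 - 255)))) - 684*(-1/22801) = -41538*(-1/(13880*(22011 + 85*(-254)))) + 684/22801 = -41538*(-1/(13880*(22011 - 21590))) + 684/22801 = -41538/((-13880*421)) + 684/22801 = -41538/(-5843480) + 684/22801 = -41538*(-1/5843480) + 684/22801 = 20769/2921740 + 684/22801 = 2472024129/66618593740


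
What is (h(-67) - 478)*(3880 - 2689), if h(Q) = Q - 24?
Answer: -677679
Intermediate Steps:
h(Q) = -24 + Q
(h(-67) - 478)*(3880 - 2689) = ((-24 - 67) - 478)*(3880 - 2689) = (-91 - 478)*1191 = -569*1191 = -677679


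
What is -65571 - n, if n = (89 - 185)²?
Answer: -74787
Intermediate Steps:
n = 9216 (n = (-96)² = 9216)
-65571 - n = -65571 - 1*9216 = -65571 - 9216 = -74787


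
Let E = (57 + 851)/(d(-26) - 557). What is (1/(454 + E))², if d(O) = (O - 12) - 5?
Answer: 22500/4606744129 ≈ 4.8841e-6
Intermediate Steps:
d(O) = -17 + O (d(O) = (-12 + O) - 5 = -17 + O)
E = -227/150 (E = (57 + 851)/((-17 - 26) - 557) = 908/(-43 - 557) = 908/(-600) = 908*(-1/600) = -227/150 ≈ -1.5133)
(1/(454 + E))² = (1/(454 - 227/150))² = (1/(67873/150))² = (150/67873)² = 22500/4606744129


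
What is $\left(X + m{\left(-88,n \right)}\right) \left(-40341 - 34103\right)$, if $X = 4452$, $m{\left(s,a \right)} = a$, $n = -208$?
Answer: $-315940336$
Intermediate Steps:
$\left(X + m{\left(-88,n \right)}\right) \left(-40341 - 34103\right) = \left(4452 - 208\right) \left(-40341 - 34103\right) = 4244 \left(-74444\right) = -315940336$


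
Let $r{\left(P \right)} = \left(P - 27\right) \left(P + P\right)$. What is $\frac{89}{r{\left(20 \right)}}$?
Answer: $- \frac{89}{280} \approx -0.31786$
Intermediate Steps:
$r{\left(P \right)} = 2 P \left(-27 + P\right)$ ($r{\left(P \right)} = \left(-27 + P\right) 2 P = 2 P \left(-27 + P\right)$)
$\frac{89}{r{\left(20 \right)}} = \frac{89}{2 \cdot 20 \left(-27 + 20\right)} = \frac{89}{2 \cdot 20 \left(-7\right)} = \frac{89}{-280} = 89 \left(- \frac{1}{280}\right) = - \frac{89}{280}$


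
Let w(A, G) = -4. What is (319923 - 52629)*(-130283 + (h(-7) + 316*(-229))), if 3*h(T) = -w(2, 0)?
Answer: -54165970826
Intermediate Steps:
h(T) = 4/3 (h(T) = (-1*(-4))/3 = (⅓)*4 = 4/3)
(319923 - 52629)*(-130283 + (h(-7) + 316*(-229))) = (319923 - 52629)*(-130283 + (4/3 + 316*(-229))) = 267294*(-130283 + (4/3 - 72364)) = 267294*(-130283 - 217088/3) = 267294*(-607937/3) = -54165970826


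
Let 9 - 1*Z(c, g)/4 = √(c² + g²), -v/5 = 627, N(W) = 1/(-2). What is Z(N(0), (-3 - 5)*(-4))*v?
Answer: -112860 + 6270*√4097 ≈ 2.8847e+5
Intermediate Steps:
N(W) = -½
v = -3135 (v = -5*627 = -3135)
Z(c, g) = 36 - 4*√(c² + g²)
Z(N(0), (-3 - 5)*(-4))*v = (36 - 4*√((-½)² + ((-3 - 5)*(-4))²))*(-3135) = (36 - 4*√(¼ + (-8*(-4))²))*(-3135) = (36 - 4*√(¼ + 32²))*(-3135) = (36 - 4*√(¼ + 1024))*(-3135) = (36 - 2*√4097)*(-3135) = -112860 + 6270*√4097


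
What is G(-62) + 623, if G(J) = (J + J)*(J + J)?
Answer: 15999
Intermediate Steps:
G(J) = 4*J² (G(J) = (2*J)*(2*J) = 4*J²)
G(-62) + 623 = 4*(-62)² + 623 = 4*3844 + 623 = 15376 + 623 = 15999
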